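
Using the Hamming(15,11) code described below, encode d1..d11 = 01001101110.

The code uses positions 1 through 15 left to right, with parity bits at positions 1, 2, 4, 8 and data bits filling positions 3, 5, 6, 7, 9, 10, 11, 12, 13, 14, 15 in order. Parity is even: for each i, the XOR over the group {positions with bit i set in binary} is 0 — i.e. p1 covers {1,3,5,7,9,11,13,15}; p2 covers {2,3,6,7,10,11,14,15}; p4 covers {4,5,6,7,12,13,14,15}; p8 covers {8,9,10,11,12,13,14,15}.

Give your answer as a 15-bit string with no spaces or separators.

100010011101110

Place data at non-parity positions: p1 p2 0 p4 1 0 0 p8 1 1 0 1 1 1 0
p1 (pos 1,3,5,7,9,11,13,15): XOR of data positions = 0⊕1⊕0⊕1⊕0⊕1⊕0 = 1
p2 (pos 2,3,6,7,10,11,14,15): XOR of data positions = 0⊕0⊕0⊕1⊕0⊕1⊕0 = 0
p4 (pos 4,5,6,7,12,13,14,15): XOR of data positions = 1⊕0⊕0⊕1⊕1⊕1⊕0 = 0
p8 (pos 8,9,10,11,12,13,14,15): XOR of data positions = 1⊕1⊕0⊕1⊕1⊕1⊕0 = 1
Codeword: 100010011101110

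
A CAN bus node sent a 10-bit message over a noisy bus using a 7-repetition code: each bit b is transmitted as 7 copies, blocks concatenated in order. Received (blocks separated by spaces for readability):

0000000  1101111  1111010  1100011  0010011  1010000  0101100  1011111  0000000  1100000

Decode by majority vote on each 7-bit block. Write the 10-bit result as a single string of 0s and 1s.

Block 1 (0000000): 0 ones → 0
Block 2 (1101111): 6 ones → 1
Block 3 (1111010): 5 ones → 1
Block 4 (1100011): 4 ones → 1
Block 5 (0010011): 3 ones → 0
Block 6 (1010000): 2 ones → 0
Block 7 (0101100): 3 ones → 0
Block 8 (1011111): 6 ones → 1
Block 9 (0000000): 0 ones → 0
Block 10 (1100000): 2 ones → 0

0111000100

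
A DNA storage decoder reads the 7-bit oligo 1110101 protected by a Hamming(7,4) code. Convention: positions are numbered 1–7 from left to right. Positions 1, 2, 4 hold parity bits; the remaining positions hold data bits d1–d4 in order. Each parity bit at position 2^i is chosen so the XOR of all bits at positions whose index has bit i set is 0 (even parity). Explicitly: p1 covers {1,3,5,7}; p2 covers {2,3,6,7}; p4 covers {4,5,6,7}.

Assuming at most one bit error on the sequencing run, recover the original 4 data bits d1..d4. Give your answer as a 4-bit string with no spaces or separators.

1101

s1 (pos 1,3,5,7): 1⊕1⊕1⊕1 = 0
s2 (pos 2,3,6,7): 1⊕1⊕0⊕1 = 1
s4 (pos 4,5,6,7): 0⊕1⊕0⊕1 = 0
Syndrome s4…s1 = 010 → error at position 2.
Flip position 2: 1110101 → 1010101
Read data bits from positions 3,5,6,7: 1101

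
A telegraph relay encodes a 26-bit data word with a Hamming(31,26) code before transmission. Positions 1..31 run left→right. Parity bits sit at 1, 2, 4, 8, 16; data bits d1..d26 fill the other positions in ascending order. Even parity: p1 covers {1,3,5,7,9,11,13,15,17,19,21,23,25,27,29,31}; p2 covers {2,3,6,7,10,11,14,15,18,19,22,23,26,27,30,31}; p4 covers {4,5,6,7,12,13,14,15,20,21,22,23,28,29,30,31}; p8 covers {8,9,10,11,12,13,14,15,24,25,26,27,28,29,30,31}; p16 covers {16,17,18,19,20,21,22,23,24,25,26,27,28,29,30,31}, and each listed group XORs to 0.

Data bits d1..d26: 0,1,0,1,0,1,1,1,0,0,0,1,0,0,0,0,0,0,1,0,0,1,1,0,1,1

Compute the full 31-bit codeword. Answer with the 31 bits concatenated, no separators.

Place data at non-parity positions: p1 p2 0 p4 1 0 1 p8 0 1 1 1 0 0 0 p16 1 0 0 0 0 0 0 1 0 0 1 1 0 1 1
p1 (pos 1,3,5,7,9,11,13,15,17,19,21,23,25,27,29,31): XOR of data positions = 0⊕1⊕1⊕0⊕1⊕0⊕0⊕1⊕0⊕0⊕0⊕0⊕1⊕0⊕1 = 0
p2 (pos 2,3,6,7,10,11,14,15,18,19,22,23,26,27,30,31): XOR of data positions = 0⊕0⊕1⊕1⊕1⊕0⊕0⊕0⊕0⊕0⊕0⊕0⊕1⊕1⊕1 = 0
p4 (pos 4,5,6,7,12,13,14,15,20,21,22,23,28,29,30,31): XOR of data positions = 1⊕0⊕1⊕1⊕0⊕0⊕0⊕0⊕0⊕0⊕0⊕1⊕0⊕1⊕1 = 0
p8 (pos 8,9,10,11,12,13,14,15,24,25,26,27,28,29,30,31): XOR of data positions = 0⊕1⊕1⊕1⊕0⊕0⊕0⊕1⊕0⊕0⊕1⊕1⊕0⊕1⊕1 = 0
p16 (pos 16,17,18,19,20,21,22,23,24,25,26,27,28,29,30,31): XOR of data positions = 1⊕0⊕0⊕0⊕0⊕0⊕0⊕1⊕0⊕0⊕1⊕1⊕0⊕1⊕1 = 0
Codeword: 0000101001110000100000010011011

0000101001110000100000010011011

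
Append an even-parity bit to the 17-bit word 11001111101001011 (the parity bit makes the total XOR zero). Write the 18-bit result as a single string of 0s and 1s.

XOR of the 17 data bits: 1⊕1⊕0⊕0⊕1⊕1⊕1⊕1⊕1⊕0⊕1⊕0⊕0⊕1⊕0⊕1⊕1 = 1
Parity bit = 1 (so all 18 bits XOR to 0).

110011111010010111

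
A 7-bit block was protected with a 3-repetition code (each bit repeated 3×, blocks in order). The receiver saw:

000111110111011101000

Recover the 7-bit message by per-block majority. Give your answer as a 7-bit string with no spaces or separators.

0111110

Block 1 (000): 0 ones → 0
Block 2 (111): 3 ones → 1
Block 3 (110): 2 ones → 1
Block 4 (111): 3 ones → 1
Block 5 (011): 2 ones → 1
Block 6 (101): 2 ones → 1
Block 7 (000): 0 ones → 0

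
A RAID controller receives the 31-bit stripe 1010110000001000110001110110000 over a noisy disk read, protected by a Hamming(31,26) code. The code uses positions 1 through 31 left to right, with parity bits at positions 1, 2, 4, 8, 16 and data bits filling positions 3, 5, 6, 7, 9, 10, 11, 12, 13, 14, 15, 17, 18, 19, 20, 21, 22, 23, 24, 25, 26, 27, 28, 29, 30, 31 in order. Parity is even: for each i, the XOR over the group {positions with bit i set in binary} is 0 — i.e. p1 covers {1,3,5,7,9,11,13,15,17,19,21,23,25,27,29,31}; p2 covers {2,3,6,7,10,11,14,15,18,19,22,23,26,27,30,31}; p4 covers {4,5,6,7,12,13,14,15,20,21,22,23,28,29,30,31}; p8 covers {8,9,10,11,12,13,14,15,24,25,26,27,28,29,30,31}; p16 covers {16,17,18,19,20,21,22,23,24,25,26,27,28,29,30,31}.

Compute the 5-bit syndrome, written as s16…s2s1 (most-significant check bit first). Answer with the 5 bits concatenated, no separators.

10111

s1 (pos 1,3,5,7,9,11,13,15,17,19,21,23,25,27,29,31): 1⊕1⊕1⊕0⊕0⊕0⊕1⊕0⊕1⊕0⊕0⊕1⊕0⊕1⊕0⊕0 = 1
s2 (pos 2,3,6,7,10,11,14,15,18,19,22,23,26,27,30,31): 0⊕1⊕1⊕0⊕0⊕0⊕0⊕0⊕1⊕0⊕1⊕1⊕1⊕1⊕0⊕0 = 1
s4 (pos 4,5,6,7,12,13,14,15,20,21,22,23,28,29,30,31): 0⊕1⊕1⊕0⊕0⊕1⊕0⊕0⊕0⊕0⊕1⊕1⊕0⊕0⊕0⊕0 = 1
s8 (pos 8,9,10,11,12,13,14,15,24,25,26,27,28,29,30,31): 0⊕0⊕0⊕0⊕0⊕1⊕0⊕0⊕1⊕0⊕1⊕1⊕0⊕0⊕0⊕0 = 0
s16 (pos 16,17,18,19,20,21,22,23,24,25,26,27,28,29,30,31): 0⊕1⊕1⊕0⊕0⊕0⊕1⊕1⊕1⊕0⊕1⊕1⊕0⊕0⊕0⊕0 = 1
Syndrome s16…s1 = 10111 → error at position 23.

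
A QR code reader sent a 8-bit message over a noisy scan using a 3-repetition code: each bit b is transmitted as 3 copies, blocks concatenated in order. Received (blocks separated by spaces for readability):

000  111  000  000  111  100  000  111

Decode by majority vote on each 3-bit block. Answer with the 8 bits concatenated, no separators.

Block 1 (000): 0 ones → 0
Block 2 (111): 3 ones → 1
Block 3 (000): 0 ones → 0
Block 4 (000): 0 ones → 0
Block 5 (111): 3 ones → 1
Block 6 (100): 1 one → 0
Block 7 (000): 0 ones → 0
Block 8 (111): 3 ones → 1

01001001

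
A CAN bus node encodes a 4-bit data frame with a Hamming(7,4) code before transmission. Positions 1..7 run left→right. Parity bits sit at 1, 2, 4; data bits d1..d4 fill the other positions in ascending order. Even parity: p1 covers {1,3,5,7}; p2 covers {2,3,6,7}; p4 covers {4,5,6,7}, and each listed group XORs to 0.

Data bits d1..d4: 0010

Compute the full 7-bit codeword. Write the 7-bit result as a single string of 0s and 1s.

Place data at non-parity positions: p1 p2 0 p4 0 1 0
p1 (pos 1,3,5,7): XOR of data positions = 0⊕0⊕0 = 0
p2 (pos 2,3,6,7): XOR of data positions = 0⊕1⊕0 = 1
p4 (pos 4,5,6,7): XOR of data positions = 0⊕1⊕0 = 1
Codeword: 0101010

0101010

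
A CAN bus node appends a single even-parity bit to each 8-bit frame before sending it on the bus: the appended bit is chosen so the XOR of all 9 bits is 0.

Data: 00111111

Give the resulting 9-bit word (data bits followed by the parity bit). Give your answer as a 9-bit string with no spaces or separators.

001111110

XOR of the 8 data bits: 0⊕0⊕1⊕1⊕1⊕1⊕1⊕1 = 0
Parity bit = 0 (so all 9 bits XOR to 0).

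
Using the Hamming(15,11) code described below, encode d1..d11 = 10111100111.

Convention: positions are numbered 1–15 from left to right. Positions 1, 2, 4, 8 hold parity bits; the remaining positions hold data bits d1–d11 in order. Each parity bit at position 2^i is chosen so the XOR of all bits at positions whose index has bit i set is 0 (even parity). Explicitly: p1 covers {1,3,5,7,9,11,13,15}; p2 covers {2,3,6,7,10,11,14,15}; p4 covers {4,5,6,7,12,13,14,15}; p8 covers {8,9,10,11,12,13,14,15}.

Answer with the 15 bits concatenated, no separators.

Place data at non-parity positions: p1 p2 1 p4 0 1 1 p8 1 1 0 0 1 1 1
p1 (pos 1,3,5,7,9,11,13,15): XOR of data positions = 1⊕0⊕1⊕1⊕0⊕1⊕1 = 1
p2 (pos 2,3,6,7,10,11,14,15): XOR of data positions = 1⊕1⊕1⊕1⊕0⊕1⊕1 = 0
p4 (pos 4,5,6,7,12,13,14,15): XOR of data positions = 0⊕1⊕1⊕0⊕1⊕1⊕1 = 1
p8 (pos 8,9,10,11,12,13,14,15): XOR of data positions = 1⊕1⊕0⊕0⊕1⊕1⊕1 = 1
Codeword: 101101111100111

101101111100111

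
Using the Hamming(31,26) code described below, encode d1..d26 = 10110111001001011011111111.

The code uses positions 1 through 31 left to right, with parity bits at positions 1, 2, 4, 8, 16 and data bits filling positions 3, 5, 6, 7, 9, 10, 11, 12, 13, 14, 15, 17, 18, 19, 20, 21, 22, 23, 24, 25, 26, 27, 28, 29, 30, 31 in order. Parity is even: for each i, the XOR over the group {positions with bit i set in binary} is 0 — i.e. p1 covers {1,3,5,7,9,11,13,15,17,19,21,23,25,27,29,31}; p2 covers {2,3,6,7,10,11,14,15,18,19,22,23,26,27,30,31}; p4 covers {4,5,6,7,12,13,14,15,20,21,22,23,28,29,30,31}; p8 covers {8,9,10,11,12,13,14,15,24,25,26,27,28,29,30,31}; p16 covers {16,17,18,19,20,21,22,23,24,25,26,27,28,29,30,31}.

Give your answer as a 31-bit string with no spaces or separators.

Place data at non-parity positions: p1 p2 1 p4 0 1 1 p8 0 1 1 1 0 0 1 p16 0 0 1 0 1 1 0 1 1 1 1 1 1 1 1
p1 (pos 1,3,5,7,9,11,13,15,17,19,21,23,25,27,29,31): XOR of data positions = 1⊕0⊕1⊕0⊕1⊕0⊕1⊕0⊕1⊕1⊕0⊕1⊕1⊕1⊕1 = 0
p2 (pos 2,3,6,7,10,11,14,15,18,19,22,23,26,27,30,31): XOR of data positions = 1⊕1⊕1⊕1⊕1⊕0⊕1⊕0⊕1⊕1⊕0⊕1⊕1⊕1⊕1 = 0
p4 (pos 4,5,6,7,12,13,14,15,20,21,22,23,28,29,30,31): XOR of data positions = 0⊕1⊕1⊕1⊕0⊕0⊕1⊕0⊕1⊕1⊕0⊕1⊕1⊕1⊕1 = 0
p8 (pos 8,9,10,11,12,13,14,15,24,25,26,27,28,29,30,31): XOR of data positions = 0⊕1⊕1⊕1⊕0⊕0⊕1⊕1⊕1⊕1⊕1⊕1⊕1⊕1⊕1 = 0
p16 (pos 16,17,18,19,20,21,22,23,24,25,26,27,28,29,30,31): XOR of data positions = 0⊕0⊕1⊕0⊕1⊕1⊕0⊕1⊕1⊕1⊕1⊕1⊕1⊕1⊕1 = 1
Codeword: 0010011001110011001011011111111

0010011001110011001011011111111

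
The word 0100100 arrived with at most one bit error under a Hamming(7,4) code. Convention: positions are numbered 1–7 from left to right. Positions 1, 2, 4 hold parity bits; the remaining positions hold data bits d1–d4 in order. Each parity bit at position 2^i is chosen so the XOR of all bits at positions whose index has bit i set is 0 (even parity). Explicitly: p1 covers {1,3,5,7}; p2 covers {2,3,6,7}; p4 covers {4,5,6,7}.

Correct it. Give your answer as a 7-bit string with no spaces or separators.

s1 (pos 1,3,5,7): 0⊕0⊕1⊕0 = 1
s2 (pos 2,3,6,7): 1⊕0⊕0⊕0 = 1
s4 (pos 4,5,6,7): 0⊕1⊕0⊕0 = 1
Syndrome s4…s1 = 111 → error at position 7.
Flip position 7: 0100100 → 0100101

0100101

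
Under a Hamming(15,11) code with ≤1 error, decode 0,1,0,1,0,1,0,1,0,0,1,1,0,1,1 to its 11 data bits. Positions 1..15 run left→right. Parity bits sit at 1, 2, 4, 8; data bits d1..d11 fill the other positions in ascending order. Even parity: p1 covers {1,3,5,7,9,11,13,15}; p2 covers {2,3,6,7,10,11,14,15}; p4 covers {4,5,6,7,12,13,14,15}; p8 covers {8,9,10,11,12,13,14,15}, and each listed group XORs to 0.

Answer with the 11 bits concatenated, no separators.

00100011001

s1 (pos 1,3,5,7,9,11,13,15): 0⊕0⊕0⊕0⊕0⊕1⊕0⊕1 = 0
s2 (pos 2,3,6,7,10,11,14,15): 1⊕0⊕1⊕0⊕0⊕1⊕1⊕1 = 1
s4 (pos 4,5,6,7,12,13,14,15): 1⊕0⊕1⊕0⊕1⊕0⊕1⊕1 = 1
s8 (pos 8,9,10,11,12,13,14,15): 1⊕0⊕0⊕1⊕1⊕0⊕1⊕1 = 1
Syndrome s8…s1 = 1110 → error at position 14.
Flip position 14: 010101010011011 → 010101010011001
Read data bits from positions 3,5,6,7,9,10,11,12,13,14,15: 00100011001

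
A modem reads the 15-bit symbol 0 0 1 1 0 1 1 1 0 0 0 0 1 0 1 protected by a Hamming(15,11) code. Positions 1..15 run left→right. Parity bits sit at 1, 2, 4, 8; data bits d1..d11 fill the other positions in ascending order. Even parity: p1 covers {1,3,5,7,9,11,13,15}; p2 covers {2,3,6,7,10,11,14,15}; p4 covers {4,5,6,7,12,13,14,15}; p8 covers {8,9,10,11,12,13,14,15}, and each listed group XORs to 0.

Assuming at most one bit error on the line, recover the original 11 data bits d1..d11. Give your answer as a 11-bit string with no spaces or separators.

s1 (pos 1,3,5,7,9,11,13,15): 0⊕1⊕0⊕1⊕0⊕0⊕1⊕1 = 0
s2 (pos 2,3,6,7,10,11,14,15): 0⊕1⊕1⊕1⊕0⊕0⊕0⊕1 = 0
s4 (pos 4,5,6,7,12,13,14,15): 1⊕0⊕1⊕1⊕0⊕1⊕0⊕1 = 1
s8 (pos 8,9,10,11,12,13,14,15): 1⊕0⊕0⊕0⊕0⊕1⊕0⊕1 = 1
Syndrome s8…s1 = 1100 → error at position 12.
Flip position 12: 001101110000101 → 001101110001101
Read data bits from positions 3,5,6,7,9,10,11,12,13,14,15: 10110001101

10110001101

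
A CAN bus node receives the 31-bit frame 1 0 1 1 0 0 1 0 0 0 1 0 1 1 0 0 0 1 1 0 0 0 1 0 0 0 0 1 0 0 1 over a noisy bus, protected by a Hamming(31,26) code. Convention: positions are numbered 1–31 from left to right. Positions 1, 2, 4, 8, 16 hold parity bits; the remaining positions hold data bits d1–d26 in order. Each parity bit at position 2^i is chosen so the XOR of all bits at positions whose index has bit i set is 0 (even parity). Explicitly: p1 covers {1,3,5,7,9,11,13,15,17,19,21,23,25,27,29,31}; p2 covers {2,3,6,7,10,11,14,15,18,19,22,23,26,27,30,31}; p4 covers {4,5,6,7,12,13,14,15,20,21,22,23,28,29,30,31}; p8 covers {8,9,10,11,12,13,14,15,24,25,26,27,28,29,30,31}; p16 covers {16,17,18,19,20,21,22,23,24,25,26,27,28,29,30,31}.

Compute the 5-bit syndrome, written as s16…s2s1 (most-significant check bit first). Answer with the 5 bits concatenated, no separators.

11100

s1 (pos 1,3,5,7,9,11,13,15,17,19,21,23,25,27,29,31): 1⊕1⊕0⊕1⊕0⊕1⊕1⊕0⊕0⊕1⊕0⊕1⊕0⊕0⊕0⊕1 = 0
s2 (pos 2,3,6,7,10,11,14,15,18,19,22,23,26,27,30,31): 0⊕1⊕0⊕1⊕0⊕1⊕1⊕0⊕1⊕1⊕0⊕1⊕0⊕0⊕0⊕1 = 0
s4 (pos 4,5,6,7,12,13,14,15,20,21,22,23,28,29,30,31): 1⊕0⊕0⊕1⊕0⊕1⊕1⊕0⊕0⊕0⊕0⊕1⊕1⊕0⊕0⊕1 = 1
s8 (pos 8,9,10,11,12,13,14,15,24,25,26,27,28,29,30,31): 0⊕0⊕0⊕1⊕0⊕1⊕1⊕0⊕0⊕0⊕0⊕0⊕1⊕0⊕0⊕1 = 1
s16 (pos 16,17,18,19,20,21,22,23,24,25,26,27,28,29,30,31): 0⊕0⊕1⊕1⊕0⊕0⊕0⊕1⊕0⊕0⊕0⊕0⊕1⊕0⊕0⊕1 = 1
Syndrome s16…s1 = 11100 → error at position 28.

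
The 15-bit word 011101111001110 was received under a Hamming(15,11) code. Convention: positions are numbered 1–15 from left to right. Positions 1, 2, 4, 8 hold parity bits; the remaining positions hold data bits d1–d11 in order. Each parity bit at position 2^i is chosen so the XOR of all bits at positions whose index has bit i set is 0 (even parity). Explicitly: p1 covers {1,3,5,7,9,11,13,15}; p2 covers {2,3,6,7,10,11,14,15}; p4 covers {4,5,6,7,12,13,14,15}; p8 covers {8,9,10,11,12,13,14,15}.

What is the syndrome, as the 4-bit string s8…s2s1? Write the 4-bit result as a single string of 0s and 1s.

s1 (pos 1,3,5,7,9,11,13,15): 0⊕1⊕0⊕1⊕1⊕0⊕1⊕0 = 0
s2 (pos 2,3,6,7,10,11,14,15): 1⊕1⊕1⊕1⊕0⊕0⊕1⊕0 = 1
s4 (pos 4,5,6,7,12,13,14,15): 1⊕0⊕1⊕1⊕1⊕1⊕1⊕0 = 0
s8 (pos 8,9,10,11,12,13,14,15): 1⊕1⊕0⊕0⊕1⊕1⊕1⊕0 = 1
Syndrome s8…s1 = 1010 → error at position 10.

1010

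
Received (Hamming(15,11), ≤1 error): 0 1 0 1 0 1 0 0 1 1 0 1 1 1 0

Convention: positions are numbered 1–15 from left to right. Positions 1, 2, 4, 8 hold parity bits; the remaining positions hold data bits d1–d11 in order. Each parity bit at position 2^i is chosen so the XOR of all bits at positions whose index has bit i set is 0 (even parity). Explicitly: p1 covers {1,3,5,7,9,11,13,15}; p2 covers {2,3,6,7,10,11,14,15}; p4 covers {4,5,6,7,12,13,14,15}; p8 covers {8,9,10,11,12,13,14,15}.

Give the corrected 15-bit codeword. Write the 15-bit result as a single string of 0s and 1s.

s1 (pos 1,3,5,7,9,11,13,15): 0⊕0⊕0⊕0⊕1⊕0⊕1⊕0 = 0
s2 (pos 2,3,6,7,10,11,14,15): 1⊕0⊕1⊕0⊕1⊕0⊕1⊕0 = 0
s4 (pos 4,5,6,7,12,13,14,15): 1⊕0⊕1⊕0⊕1⊕1⊕1⊕0 = 1
s8 (pos 8,9,10,11,12,13,14,15): 0⊕1⊕1⊕0⊕1⊕1⊕1⊕0 = 1
Syndrome s8…s1 = 1100 → error at position 12.
Flip position 12: 010101001101110 → 010101001100110

010101001100110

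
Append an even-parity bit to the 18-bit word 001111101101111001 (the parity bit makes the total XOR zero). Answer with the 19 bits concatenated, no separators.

XOR of the 18 data bits: 0⊕0⊕1⊕1⊕1⊕1⊕1⊕0⊕1⊕1⊕0⊕1⊕1⊕1⊕1⊕0⊕0⊕1 = 0
Parity bit = 0 (so all 19 bits XOR to 0).

0011111011011110010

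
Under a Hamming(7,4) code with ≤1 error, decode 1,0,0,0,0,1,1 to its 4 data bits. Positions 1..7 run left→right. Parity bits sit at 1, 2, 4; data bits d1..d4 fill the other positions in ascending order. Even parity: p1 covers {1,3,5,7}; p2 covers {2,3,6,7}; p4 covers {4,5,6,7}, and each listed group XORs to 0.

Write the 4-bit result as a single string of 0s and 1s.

0011

s1 (pos 1,3,5,7): 1⊕0⊕0⊕1 = 0
s2 (pos 2,3,6,7): 0⊕0⊕1⊕1 = 0
s4 (pos 4,5,6,7): 0⊕0⊕1⊕1 = 0
Syndrome s4…s1 = 000 → no error.
Read data bits from positions 3,5,6,7: 0011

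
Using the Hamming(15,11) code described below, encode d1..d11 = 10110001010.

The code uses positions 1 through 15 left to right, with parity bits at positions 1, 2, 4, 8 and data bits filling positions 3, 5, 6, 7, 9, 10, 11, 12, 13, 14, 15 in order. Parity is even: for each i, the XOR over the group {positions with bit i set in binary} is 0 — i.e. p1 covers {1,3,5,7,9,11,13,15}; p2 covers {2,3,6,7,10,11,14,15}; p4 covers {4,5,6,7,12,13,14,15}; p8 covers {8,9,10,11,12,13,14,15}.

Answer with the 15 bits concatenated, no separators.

Place data at non-parity positions: p1 p2 1 p4 0 1 1 p8 0 0 0 1 0 1 0
p1 (pos 1,3,5,7,9,11,13,15): XOR of data positions = 1⊕0⊕1⊕0⊕0⊕0⊕0 = 0
p2 (pos 2,3,6,7,10,11,14,15): XOR of data positions = 1⊕1⊕1⊕0⊕0⊕1⊕0 = 0
p4 (pos 4,5,6,7,12,13,14,15): XOR of data positions = 0⊕1⊕1⊕1⊕0⊕1⊕0 = 0
p8 (pos 8,9,10,11,12,13,14,15): XOR of data positions = 0⊕0⊕0⊕1⊕0⊕1⊕0 = 0
Codeword: 001001100001010

001001100001010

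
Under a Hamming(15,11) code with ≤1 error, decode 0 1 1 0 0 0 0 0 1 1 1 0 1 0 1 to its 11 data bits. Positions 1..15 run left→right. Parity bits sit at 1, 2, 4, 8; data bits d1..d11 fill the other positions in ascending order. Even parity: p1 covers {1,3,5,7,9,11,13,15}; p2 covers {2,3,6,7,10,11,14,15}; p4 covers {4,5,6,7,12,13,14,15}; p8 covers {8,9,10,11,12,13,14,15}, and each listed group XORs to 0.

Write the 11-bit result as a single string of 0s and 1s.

s1 (pos 1,3,5,7,9,11,13,15): 0⊕1⊕0⊕0⊕1⊕1⊕1⊕1 = 1
s2 (pos 2,3,6,7,10,11,14,15): 1⊕1⊕0⊕0⊕1⊕1⊕0⊕1 = 1
s4 (pos 4,5,6,7,12,13,14,15): 0⊕0⊕0⊕0⊕0⊕1⊕0⊕1 = 0
s8 (pos 8,9,10,11,12,13,14,15): 0⊕1⊕1⊕1⊕0⊕1⊕0⊕1 = 1
Syndrome s8…s1 = 1011 → error at position 11.
Flip position 11: 011000001110101 → 011000001100101
Read data bits from positions 3,5,6,7,9,10,11,12,13,14,15: 10001100101

10001100101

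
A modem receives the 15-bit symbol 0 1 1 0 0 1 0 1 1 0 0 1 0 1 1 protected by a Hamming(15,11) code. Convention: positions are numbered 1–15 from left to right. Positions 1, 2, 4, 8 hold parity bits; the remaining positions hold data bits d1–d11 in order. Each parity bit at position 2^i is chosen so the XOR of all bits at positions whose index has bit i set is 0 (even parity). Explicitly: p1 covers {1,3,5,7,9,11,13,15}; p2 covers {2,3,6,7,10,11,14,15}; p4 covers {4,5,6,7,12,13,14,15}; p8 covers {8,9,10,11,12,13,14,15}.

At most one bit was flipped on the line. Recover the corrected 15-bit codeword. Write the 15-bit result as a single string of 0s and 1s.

s1 (pos 1,3,5,7,9,11,13,15): 0⊕1⊕0⊕0⊕1⊕0⊕0⊕1 = 1
s2 (pos 2,3,6,7,10,11,14,15): 1⊕1⊕1⊕0⊕0⊕0⊕1⊕1 = 1
s4 (pos 4,5,6,7,12,13,14,15): 0⊕0⊕1⊕0⊕1⊕0⊕1⊕1 = 0
s8 (pos 8,9,10,11,12,13,14,15): 1⊕1⊕0⊕0⊕1⊕0⊕1⊕1 = 1
Syndrome s8…s1 = 1011 → error at position 11.
Flip position 11: 011001011001011 → 011001011011011

011001011011011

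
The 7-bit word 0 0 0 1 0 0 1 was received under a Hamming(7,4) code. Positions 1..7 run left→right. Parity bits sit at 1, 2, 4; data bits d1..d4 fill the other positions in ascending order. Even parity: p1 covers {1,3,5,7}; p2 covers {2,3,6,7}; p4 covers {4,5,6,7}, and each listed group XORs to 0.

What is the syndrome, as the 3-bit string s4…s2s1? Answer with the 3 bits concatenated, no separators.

011

s1 (pos 1,3,5,7): 0⊕0⊕0⊕1 = 1
s2 (pos 2,3,6,7): 0⊕0⊕0⊕1 = 1
s4 (pos 4,5,6,7): 1⊕0⊕0⊕1 = 0
Syndrome s4…s1 = 011 → error at position 3.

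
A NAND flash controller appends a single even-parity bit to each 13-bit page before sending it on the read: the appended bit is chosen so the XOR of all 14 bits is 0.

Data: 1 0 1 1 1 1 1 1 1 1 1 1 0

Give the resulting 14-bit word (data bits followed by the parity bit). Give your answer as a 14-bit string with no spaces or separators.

10111111111101

XOR of the 13 data bits: 1⊕0⊕1⊕1⊕1⊕1⊕1⊕1⊕1⊕1⊕1⊕1⊕0 = 1
Parity bit = 1 (so all 14 bits XOR to 0).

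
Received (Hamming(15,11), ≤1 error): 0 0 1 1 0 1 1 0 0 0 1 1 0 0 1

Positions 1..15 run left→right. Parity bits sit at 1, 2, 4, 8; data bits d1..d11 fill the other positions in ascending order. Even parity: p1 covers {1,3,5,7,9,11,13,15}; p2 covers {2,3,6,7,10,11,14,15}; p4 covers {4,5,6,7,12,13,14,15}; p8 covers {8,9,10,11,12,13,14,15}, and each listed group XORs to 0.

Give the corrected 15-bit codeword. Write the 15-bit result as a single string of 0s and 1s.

s1 (pos 1,3,5,7,9,11,13,15): 0⊕1⊕0⊕1⊕0⊕1⊕0⊕1 = 0
s2 (pos 2,3,6,7,10,11,14,15): 0⊕1⊕1⊕1⊕0⊕1⊕0⊕1 = 1
s4 (pos 4,5,6,7,12,13,14,15): 1⊕0⊕1⊕1⊕1⊕0⊕0⊕1 = 1
s8 (pos 8,9,10,11,12,13,14,15): 0⊕0⊕0⊕1⊕1⊕0⊕0⊕1 = 1
Syndrome s8…s1 = 1110 → error at position 14.
Flip position 14: 001101100011001 → 001101100011011

001101100011011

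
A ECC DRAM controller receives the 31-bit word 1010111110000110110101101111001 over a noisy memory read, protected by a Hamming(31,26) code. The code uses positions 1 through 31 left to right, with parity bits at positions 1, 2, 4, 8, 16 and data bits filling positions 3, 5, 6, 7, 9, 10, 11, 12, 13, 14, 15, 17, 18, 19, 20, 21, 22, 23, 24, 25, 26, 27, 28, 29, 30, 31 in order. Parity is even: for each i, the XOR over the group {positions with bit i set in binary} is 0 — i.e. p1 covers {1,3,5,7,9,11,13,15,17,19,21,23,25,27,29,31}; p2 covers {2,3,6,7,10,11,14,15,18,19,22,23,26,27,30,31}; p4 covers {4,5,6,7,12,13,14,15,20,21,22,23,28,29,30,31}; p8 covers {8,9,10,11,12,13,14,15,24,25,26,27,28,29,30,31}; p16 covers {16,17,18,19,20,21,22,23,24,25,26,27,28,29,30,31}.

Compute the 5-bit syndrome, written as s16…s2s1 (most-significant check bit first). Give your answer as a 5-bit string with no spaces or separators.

s1 (pos 1,3,5,7,9,11,13,15,17,19,21,23,25,27,29,31): 1⊕1⊕1⊕1⊕1⊕0⊕0⊕1⊕1⊕0⊕0⊕1⊕1⊕1⊕0⊕1 = 1
s2 (pos 2,3,6,7,10,11,14,15,18,19,22,23,26,27,30,31): 0⊕1⊕1⊕1⊕0⊕0⊕1⊕1⊕1⊕0⊕1⊕1⊕1⊕1⊕0⊕1 = 1
s4 (pos 4,5,6,7,12,13,14,15,20,21,22,23,28,29,30,31): 0⊕1⊕1⊕1⊕0⊕0⊕1⊕1⊕1⊕0⊕1⊕1⊕1⊕0⊕0⊕1 = 0
s8 (pos 8,9,10,11,12,13,14,15,24,25,26,27,28,29,30,31): 1⊕1⊕0⊕0⊕0⊕0⊕1⊕1⊕0⊕1⊕1⊕1⊕1⊕0⊕0⊕1 = 1
s16 (pos 16,17,18,19,20,21,22,23,24,25,26,27,28,29,30,31): 0⊕1⊕1⊕0⊕1⊕0⊕1⊕1⊕0⊕1⊕1⊕1⊕1⊕0⊕0⊕1 = 0
Syndrome s16…s1 = 01011 → error at position 11.

01011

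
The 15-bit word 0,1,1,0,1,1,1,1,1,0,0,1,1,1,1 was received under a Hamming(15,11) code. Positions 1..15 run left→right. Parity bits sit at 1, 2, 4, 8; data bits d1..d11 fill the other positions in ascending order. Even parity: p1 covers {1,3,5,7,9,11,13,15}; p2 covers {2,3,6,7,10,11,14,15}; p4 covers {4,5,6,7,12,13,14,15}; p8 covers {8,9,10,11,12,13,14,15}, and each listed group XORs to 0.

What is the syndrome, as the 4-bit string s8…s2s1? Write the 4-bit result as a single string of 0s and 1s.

0100

s1 (pos 1,3,5,7,9,11,13,15): 0⊕1⊕1⊕1⊕1⊕0⊕1⊕1 = 0
s2 (pos 2,3,6,7,10,11,14,15): 1⊕1⊕1⊕1⊕0⊕0⊕1⊕1 = 0
s4 (pos 4,5,6,7,12,13,14,15): 0⊕1⊕1⊕1⊕1⊕1⊕1⊕1 = 1
s8 (pos 8,9,10,11,12,13,14,15): 1⊕1⊕0⊕0⊕1⊕1⊕1⊕1 = 0
Syndrome s8…s1 = 0100 → error at position 4.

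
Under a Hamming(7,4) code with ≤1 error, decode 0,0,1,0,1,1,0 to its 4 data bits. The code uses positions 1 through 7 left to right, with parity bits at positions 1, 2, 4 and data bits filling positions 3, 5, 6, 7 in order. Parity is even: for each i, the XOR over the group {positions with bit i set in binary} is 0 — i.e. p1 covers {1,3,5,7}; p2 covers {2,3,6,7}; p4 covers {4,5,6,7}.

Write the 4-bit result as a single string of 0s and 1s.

s1 (pos 1,3,5,7): 0⊕1⊕1⊕0 = 0
s2 (pos 2,3,6,7): 0⊕1⊕1⊕0 = 0
s4 (pos 4,5,6,7): 0⊕1⊕1⊕0 = 0
Syndrome s4…s1 = 000 → no error.
Read data bits from positions 3,5,6,7: 1110

1110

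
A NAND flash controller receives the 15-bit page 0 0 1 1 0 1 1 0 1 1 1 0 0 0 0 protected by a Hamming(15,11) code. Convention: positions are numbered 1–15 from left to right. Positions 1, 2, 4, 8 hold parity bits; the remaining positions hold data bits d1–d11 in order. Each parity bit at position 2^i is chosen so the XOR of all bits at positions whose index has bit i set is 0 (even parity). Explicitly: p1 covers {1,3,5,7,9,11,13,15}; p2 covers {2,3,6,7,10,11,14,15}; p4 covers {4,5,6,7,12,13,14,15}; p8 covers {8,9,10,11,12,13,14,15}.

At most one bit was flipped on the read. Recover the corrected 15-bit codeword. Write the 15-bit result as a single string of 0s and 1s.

s1 (pos 1,3,5,7,9,11,13,15): 0⊕1⊕0⊕1⊕1⊕1⊕0⊕0 = 0
s2 (pos 2,3,6,7,10,11,14,15): 0⊕1⊕1⊕1⊕1⊕1⊕0⊕0 = 1
s4 (pos 4,5,6,7,12,13,14,15): 1⊕0⊕1⊕1⊕0⊕0⊕0⊕0 = 1
s8 (pos 8,9,10,11,12,13,14,15): 0⊕1⊕1⊕1⊕0⊕0⊕0⊕0 = 1
Syndrome s8…s1 = 1110 → error at position 14.
Flip position 14: 001101101110000 → 001101101110010

001101101110010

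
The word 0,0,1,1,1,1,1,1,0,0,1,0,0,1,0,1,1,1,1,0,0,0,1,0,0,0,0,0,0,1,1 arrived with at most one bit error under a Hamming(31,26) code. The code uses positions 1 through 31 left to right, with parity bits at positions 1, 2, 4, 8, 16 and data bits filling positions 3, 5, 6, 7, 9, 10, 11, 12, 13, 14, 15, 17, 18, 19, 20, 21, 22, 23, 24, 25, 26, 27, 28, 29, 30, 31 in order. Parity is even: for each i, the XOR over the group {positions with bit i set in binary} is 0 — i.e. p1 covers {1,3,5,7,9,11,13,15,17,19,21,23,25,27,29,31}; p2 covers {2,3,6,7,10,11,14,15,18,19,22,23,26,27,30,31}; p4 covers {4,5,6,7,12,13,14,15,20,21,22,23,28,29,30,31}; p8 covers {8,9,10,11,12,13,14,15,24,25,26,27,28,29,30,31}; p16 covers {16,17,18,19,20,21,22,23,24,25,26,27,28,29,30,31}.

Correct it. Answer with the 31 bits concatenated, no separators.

s1 (pos 1,3,5,7,9,11,13,15,17,19,21,23,25,27,29,31): 0⊕1⊕1⊕1⊕0⊕1⊕0⊕0⊕1⊕1⊕0⊕1⊕0⊕0⊕0⊕1 = 0
s2 (pos 2,3,6,7,10,11,14,15,18,19,22,23,26,27,30,31): 0⊕1⊕1⊕1⊕0⊕1⊕1⊕0⊕1⊕1⊕0⊕1⊕0⊕0⊕1⊕1 = 0
s4 (pos 4,5,6,7,12,13,14,15,20,21,22,23,28,29,30,31): 1⊕1⊕1⊕1⊕0⊕0⊕1⊕0⊕0⊕0⊕0⊕1⊕0⊕0⊕1⊕1 = 0
s8 (pos 8,9,10,11,12,13,14,15,24,25,26,27,28,29,30,31): 1⊕0⊕0⊕1⊕0⊕0⊕1⊕0⊕0⊕0⊕0⊕0⊕0⊕0⊕1⊕1 = 1
s16 (pos 16,17,18,19,20,21,22,23,24,25,26,27,28,29,30,31): 1⊕1⊕1⊕1⊕0⊕0⊕0⊕1⊕0⊕0⊕0⊕0⊕0⊕0⊕1⊕1 = 1
Syndrome s16…s1 = 11000 → error at position 24.
Flip position 24: 0011111100100101111000100000011 → 0011111100100101111000110000011

0011111100100101111000110000011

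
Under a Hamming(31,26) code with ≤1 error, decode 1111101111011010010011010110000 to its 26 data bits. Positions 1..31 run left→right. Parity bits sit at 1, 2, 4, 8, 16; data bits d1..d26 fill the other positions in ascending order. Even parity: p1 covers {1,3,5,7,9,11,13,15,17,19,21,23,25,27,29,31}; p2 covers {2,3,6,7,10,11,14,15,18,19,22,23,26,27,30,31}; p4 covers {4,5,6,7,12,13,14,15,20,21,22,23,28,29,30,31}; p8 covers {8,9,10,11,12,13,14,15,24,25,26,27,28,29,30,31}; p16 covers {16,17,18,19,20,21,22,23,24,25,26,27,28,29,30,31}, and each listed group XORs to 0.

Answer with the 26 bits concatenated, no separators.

11011111101010011010110000

s1 (pos 1,3,5,7,9,11,13,15,17,19,21,23,25,27,29,31): 1⊕1⊕1⊕1⊕1⊕0⊕1⊕1⊕0⊕0⊕1⊕0⊕0⊕1⊕0⊕0 = 1
s2 (pos 2,3,6,7,10,11,14,15,18,19,22,23,26,27,30,31): 1⊕1⊕0⊕1⊕1⊕0⊕0⊕1⊕1⊕0⊕1⊕0⊕1⊕1⊕0⊕0 = 1
s4 (pos 4,5,6,7,12,13,14,15,20,21,22,23,28,29,30,31): 1⊕1⊕0⊕1⊕1⊕1⊕0⊕1⊕0⊕1⊕1⊕0⊕0⊕0⊕0⊕0 = 0
s8 (pos 8,9,10,11,12,13,14,15,24,25,26,27,28,29,30,31): 1⊕1⊕1⊕0⊕1⊕1⊕0⊕1⊕1⊕0⊕1⊕1⊕0⊕0⊕0⊕0 = 1
s16 (pos 16,17,18,19,20,21,22,23,24,25,26,27,28,29,30,31): 0⊕0⊕1⊕0⊕0⊕1⊕1⊕0⊕1⊕0⊕1⊕1⊕0⊕0⊕0⊕0 = 0
Syndrome s16…s1 = 01011 → error at position 11.
Flip position 11: 1111101111011010010011010110000 → 1111101111111010010011010110000
Read data bits from positions 3,5,6,7,9,10,11,12,13,14,15,17,18,19,20,21,22,23,24,25,26,27,28,29,30,31: 11011111101010011010110000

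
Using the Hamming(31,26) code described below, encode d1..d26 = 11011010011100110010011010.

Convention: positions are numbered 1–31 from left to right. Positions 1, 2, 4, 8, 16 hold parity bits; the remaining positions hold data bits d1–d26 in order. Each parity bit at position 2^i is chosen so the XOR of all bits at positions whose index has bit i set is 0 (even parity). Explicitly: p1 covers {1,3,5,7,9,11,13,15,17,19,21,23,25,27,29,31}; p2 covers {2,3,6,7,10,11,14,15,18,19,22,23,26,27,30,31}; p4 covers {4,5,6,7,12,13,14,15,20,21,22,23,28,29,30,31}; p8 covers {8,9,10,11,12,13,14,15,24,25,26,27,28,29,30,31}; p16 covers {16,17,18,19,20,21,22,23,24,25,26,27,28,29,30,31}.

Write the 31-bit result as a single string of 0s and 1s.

Place data at non-parity positions: p1 p2 1 p4 1 0 1 p8 1 0 1 0 0 1 1 p16 1 0 0 1 1 0 0 1 0 0 1 1 0 1 0
p1 (pos 1,3,5,7,9,11,13,15,17,19,21,23,25,27,29,31): XOR of data positions = 1⊕1⊕1⊕1⊕1⊕0⊕1⊕1⊕0⊕1⊕0⊕0⊕1⊕0⊕0 = 1
p2 (pos 2,3,6,7,10,11,14,15,18,19,22,23,26,27,30,31): XOR of data positions = 1⊕0⊕1⊕0⊕1⊕1⊕1⊕0⊕0⊕0⊕0⊕0⊕1⊕1⊕0 = 1
p4 (pos 4,5,6,7,12,13,14,15,20,21,22,23,28,29,30,31): XOR of data positions = 1⊕0⊕1⊕0⊕0⊕1⊕1⊕1⊕1⊕0⊕0⊕1⊕0⊕1⊕0 = 0
p8 (pos 8,9,10,11,12,13,14,15,24,25,26,27,28,29,30,31): XOR of data positions = 1⊕0⊕1⊕0⊕0⊕1⊕1⊕1⊕0⊕0⊕1⊕1⊕0⊕1⊕0 = 0
p16 (pos 16,17,18,19,20,21,22,23,24,25,26,27,28,29,30,31): XOR of data positions = 1⊕0⊕0⊕1⊕1⊕0⊕0⊕1⊕0⊕0⊕1⊕1⊕0⊕1⊕0 = 1
Codeword: 1110101010100111100110010011010

1110101010100111100110010011010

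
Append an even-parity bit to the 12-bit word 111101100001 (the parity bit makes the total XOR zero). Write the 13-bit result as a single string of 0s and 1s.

XOR of the 12 data bits: 1⊕1⊕1⊕1⊕0⊕1⊕1⊕0⊕0⊕0⊕0⊕1 = 1
Parity bit = 1 (so all 13 bits XOR to 0).

1111011000011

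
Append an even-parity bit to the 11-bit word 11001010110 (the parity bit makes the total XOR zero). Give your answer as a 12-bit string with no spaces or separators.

XOR of the 11 data bits: 1⊕1⊕0⊕0⊕1⊕0⊕1⊕0⊕1⊕1⊕0 = 0
Parity bit = 0 (so all 12 bits XOR to 0).

110010101100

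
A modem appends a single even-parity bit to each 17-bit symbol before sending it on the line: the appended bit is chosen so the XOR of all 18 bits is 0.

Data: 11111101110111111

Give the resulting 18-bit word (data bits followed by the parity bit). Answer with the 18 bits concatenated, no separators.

111111011101111111

XOR of the 17 data bits: 1⊕1⊕1⊕1⊕1⊕1⊕0⊕1⊕1⊕1⊕0⊕1⊕1⊕1⊕1⊕1⊕1 = 1
Parity bit = 1 (so all 18 bits XOR to 0).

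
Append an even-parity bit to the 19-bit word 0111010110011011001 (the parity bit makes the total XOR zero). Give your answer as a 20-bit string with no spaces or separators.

01110101100110110011

XOR of the 19 data bits: 0⊕1⊕1⊕1⊕0⊕1⊕0⊕1⊕1⊕0⊕0⊕1⊕1⊕0⊕1⊕1⊕0⊕0⊕1 = 1
Parity bit = 1 (so all 20 bits XOR to 0).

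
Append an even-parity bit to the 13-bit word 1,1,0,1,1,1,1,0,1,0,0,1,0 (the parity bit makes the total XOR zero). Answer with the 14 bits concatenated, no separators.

11011110100100

XOR of the 13 data bits: 1⊕1⊕0⊕1⊕1⊕1⊕1⊕0⊕1⊕0⊕0⊕1⊕0 = 0
Parity bit = 0 (so all 14 bits XOR to 0).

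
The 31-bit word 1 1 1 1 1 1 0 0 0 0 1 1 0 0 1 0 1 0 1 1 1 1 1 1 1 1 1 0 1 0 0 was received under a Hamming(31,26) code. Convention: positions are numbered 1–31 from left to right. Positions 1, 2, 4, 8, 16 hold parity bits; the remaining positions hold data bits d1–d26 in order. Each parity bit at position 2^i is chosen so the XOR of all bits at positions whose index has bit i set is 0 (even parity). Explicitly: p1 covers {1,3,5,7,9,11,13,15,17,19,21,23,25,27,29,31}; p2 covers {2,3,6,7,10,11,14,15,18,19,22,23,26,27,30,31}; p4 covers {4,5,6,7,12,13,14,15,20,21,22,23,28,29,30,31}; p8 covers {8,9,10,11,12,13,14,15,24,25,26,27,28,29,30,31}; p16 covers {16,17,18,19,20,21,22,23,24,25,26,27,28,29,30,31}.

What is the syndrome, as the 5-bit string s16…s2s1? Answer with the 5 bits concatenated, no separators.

s1 (pos 1,3,5,7,9,11,13,15,17,19,21,23,25,27,29,31): 1⊕1⊕1⊕0⊕0⊕1⊕0⊕1⊕1⊕1⊕1⊕1⊕1⊕1⊕1⊕0 = 0
s2 (pos 2,3,6,7,10,11,14,15,18,19,22,23,26,27,30,31): 1⊕1⊕1⊕0⊕0⊕1⊕0⊕1⊕0⊕1⊕1⊕1⊕1⊕1⊕0⊕0 = 0
s4 (pos 4,5,6,7,12,13,14,15,20,21,22,23,28,29,30,31): 1⊕1⊕1⊕0⊕1⊕0⊕0⊕1⊕1⊕1⊕1⊕1⊕0⊕1⊕0⊕0 = 0
s8 (pos 8,9,10,11,12,13,14,15,24,25,26,27,28,29,30,31): 0⊕0⊕0⊕1⊕1⊕0⊕0⊕1⊕1⊕1⊕1⊕1⊕0⊕1⊕0⊕0 = 0
s16 (pos 16,17,18,19,20,21,22,23,24,25,26,27,28,29,30,31): 0⊕1⊕0⊕1⊕1⊕1⊕1⊕1⊕1⊕1⊕1⊕1⊕0⊕1⊕0⊕0 = 1
Syndrome s16…s1 = 10000 → error at position 16.

10000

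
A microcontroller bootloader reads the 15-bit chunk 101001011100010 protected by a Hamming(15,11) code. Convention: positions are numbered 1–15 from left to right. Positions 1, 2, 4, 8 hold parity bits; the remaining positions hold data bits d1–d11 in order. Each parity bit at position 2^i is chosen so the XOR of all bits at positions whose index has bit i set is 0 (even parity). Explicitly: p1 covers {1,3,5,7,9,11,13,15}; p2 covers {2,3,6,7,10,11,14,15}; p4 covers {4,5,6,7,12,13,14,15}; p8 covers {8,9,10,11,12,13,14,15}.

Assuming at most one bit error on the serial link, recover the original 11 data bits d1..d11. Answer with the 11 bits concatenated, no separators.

s1 (pos 1,3,5,7,9,11,13,15): 1⊕1⊕0⊕0⊕1⊕0⊕0⊕0 = 1
s2 (pos 2,3,6,7,10,11,14,15): 0⊕1⊕1⊕0⊕1⊕0⊕1⊕0 = 0
s4 (pos 4,5,6,7,12,13,14,15): 0⊕0⊕1⊕0⊕0⊕0⊕1⊕0 = 0
s8 (pos 8,9,10,11,12,13,14,15): 1⊕1⊕1⊕0⊕0⊕0⊕1⊕0 = 0
Syndrome s8…s1 = 0001 → error at position 1.
Flip position 1: 101001011100010 → 001001011100010
Read data bits from positions 3,5,6,7,9,10,11,12,13,14,15: 10101100010

10101100010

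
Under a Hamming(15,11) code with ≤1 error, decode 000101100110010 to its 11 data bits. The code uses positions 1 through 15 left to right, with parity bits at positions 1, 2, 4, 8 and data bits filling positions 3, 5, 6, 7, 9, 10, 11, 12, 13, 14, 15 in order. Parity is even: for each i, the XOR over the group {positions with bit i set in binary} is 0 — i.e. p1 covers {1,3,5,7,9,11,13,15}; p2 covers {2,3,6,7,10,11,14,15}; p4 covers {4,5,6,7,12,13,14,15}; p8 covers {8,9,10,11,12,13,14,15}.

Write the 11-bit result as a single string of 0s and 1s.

s1 (pos 1,3,5,7,9,11,13,15): 0⊕0⊕0⊕1⊕0⊕1⊕0⊕0 = 0
s2 (pos 2,3,6,7,10,11,14,15): 0⊕0⊕1⊕1⊕1⊕1⊕1⊕0 = 1
s4 (pos 4,5,6,7,12,13,14,15): 1⊕0⊕1⊕1⊕0⊕0⊕1⊕0 = 0
s8 (pos 8,9,10,11,12,13,14,15): 0⊕0⊕1⊕1⊕0⊕0⊕1⊕0 = 1
Syndrome s8…s1 = 1010 → error at position 10.
Flip position 10: 000101100110010 → 000101100010010
Read data bits from positions 3,5,6,7,9,10,11,12,13,14,15: 00110010010

00110010010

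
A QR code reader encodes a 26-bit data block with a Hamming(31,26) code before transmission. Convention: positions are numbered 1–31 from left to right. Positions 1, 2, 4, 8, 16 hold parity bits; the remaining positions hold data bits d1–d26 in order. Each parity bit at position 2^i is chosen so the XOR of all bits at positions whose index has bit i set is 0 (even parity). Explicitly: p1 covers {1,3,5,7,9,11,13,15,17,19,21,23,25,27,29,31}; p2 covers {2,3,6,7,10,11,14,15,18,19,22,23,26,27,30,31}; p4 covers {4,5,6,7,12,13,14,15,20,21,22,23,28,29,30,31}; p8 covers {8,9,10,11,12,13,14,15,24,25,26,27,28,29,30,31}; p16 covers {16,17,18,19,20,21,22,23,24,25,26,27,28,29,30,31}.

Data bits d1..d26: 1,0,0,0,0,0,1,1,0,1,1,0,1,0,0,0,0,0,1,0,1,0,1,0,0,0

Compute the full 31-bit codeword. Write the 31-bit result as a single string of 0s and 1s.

1010000100110110010000010101000

Place data at non-parity positions: p1 p2 1 p4 0 0 0 p8 0 0 1 1 0 1 1 p16 0 1 0 0 0 0 0 1 0 1 0 1 0 0 0
p1 (pos 1,3,5,7,9,11,13,15,17,19,21,23,25,27,29,31): XOR of data positions = 1⊕0⊕0⊕0⊕1⊕0⊕1⊕0⊕0⊕0⊕0⊕0⊕0⊕0⊕0 = 1
p2 (pos 2,3,6,7,10,11,14,15,18,19,22,23,26,27,30,31): XOR of data positions = 1⊕0⊕0⊕0⊕1⊕1⊕1⊕1⊕0⊕0⊕0⊕1⊕0⊕0⊕0 = 0
p4 (pos 4,5,6,7,12,13,14,15,20,21,22,23,28,29,30,31): XOR of data positions = 0⊕0⊕0⊕1⊕0⊕1⊕1⊕0⊕0⊕0⊕0⊕1⊕0⊕0⊕0 = 0
p8 (pos 8,9,10,11,12,13,14,15,24,25,26,27,28,29,30,31): XOR of data positions = 0⊕0⊕1⊕1⊕0⊕1⊕1⊕1⊕0⊕1⊕0⊕1⊕0⊕0⊕0 = 1
p16 (pos 16,17,18,19,20,21,22,23,24,25,26,27,28,29,30,31): XOR of data positions = 0⊕1⊕0⊕0⊕0⊕0⊕0⊕1⊕0⊕1⊕0⊕1⊕0⊕0⊕0 = 0
Codeword: 1010000100110110010000010101000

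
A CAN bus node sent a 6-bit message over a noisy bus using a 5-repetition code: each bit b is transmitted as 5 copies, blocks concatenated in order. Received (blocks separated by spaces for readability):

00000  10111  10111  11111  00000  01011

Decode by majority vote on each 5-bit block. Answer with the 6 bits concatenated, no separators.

Block 1 (00000): 0 ones → 0
Block 2 (10111): 4 ones → 1
Block 3 (10111): 4 ones → 1
Block 4 (11111): 5 ones → 1
Block 5 (00000): 0 ones → 0
Block 6 (01011): 3 ones → 1

011101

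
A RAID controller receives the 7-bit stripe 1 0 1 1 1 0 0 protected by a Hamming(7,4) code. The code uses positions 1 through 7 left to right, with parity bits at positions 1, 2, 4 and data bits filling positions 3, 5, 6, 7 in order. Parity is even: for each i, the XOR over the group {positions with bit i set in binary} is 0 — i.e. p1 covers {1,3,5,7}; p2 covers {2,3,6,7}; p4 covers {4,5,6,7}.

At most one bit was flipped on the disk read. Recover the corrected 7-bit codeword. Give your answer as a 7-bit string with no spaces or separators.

s1 (pos 1,3,5,7): 1⊕1⊕1⊕0 = 1
s2 (pos 2,3,6,7): 0⊕1⊕0⊕0 = 1
s4 (pos 4,5,6,7): 1⊕1⊕0⊕0 = 0
Syndrome s4…s1 = 011 → error at position 3.
Flip position 3: 1011100 → 1001100

1001100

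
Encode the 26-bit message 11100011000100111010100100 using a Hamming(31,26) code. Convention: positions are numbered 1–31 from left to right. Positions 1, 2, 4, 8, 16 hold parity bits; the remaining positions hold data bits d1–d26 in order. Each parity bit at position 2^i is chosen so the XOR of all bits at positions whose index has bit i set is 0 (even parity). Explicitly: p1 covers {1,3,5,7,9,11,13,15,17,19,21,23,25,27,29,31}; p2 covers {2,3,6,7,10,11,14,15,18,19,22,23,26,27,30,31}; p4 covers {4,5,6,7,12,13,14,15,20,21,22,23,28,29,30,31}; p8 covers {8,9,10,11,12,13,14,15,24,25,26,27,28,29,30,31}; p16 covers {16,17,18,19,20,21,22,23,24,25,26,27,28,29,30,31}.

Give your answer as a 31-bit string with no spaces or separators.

0111110100110001100111010100100

Place data at non-parity positions: p1 p2 1 p4 1 1 0 p8 0 0 1 1 0 0 0 p16 1 0 0 1 1 1 0 1 0 1 0 0 1 0 0
p1 (pos 1,3,5,7,9,11,13,15,17,19,21,23,25,27,29,31): XOR of data positions = 1⊕1⊕0⊕0⊕1⊕0⊕0⊕1⊕0⊕1⊕0⊕0⊕0⊕1⊕0 = 0
p2 (pos 2,3,6,7,10,11,14,15,18,19,22,23,26,27,30,31): XOR of data positions = 1⊕1⊕0⊕0⊕1⊕0⊕0⊕0⊕0⊕1⊕0⊕1⊕0⊕0⊕0 = 1
p4 (pos 4,5,6,7,12,13,14,15,20,21,22,23,28,29,30,31): XOR of data positions = 1⊕1⊕0⊕1⊕0⊕0⊕0⊕1⊕1⊕1⊕0⊕0⊕1⊕0⊕0 = 1
p8 (pos 8,9,10,11,12,13,14,15,24,25,26,27,28,29,30,31): XOR of data positions = 0⊕0⊕1⊕1⊕0⊕0⊕0⊕1⊕0⊕1⊕0⊕0⊕1⊕0⊕0 = 1
p16 (pos 16,17,18,19,20,21,22,23,24,25,26,27,28,29,30,31): XOR of data positions = 1⊕0⊕0⊕1⊕1⊕1⊕0⊕1⊕0⊕1⊕0⊕0⊕1⊕0⊕0 = 1
Codeword: 0111110100110001100111010100100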